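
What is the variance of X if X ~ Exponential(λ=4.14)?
0.0583

We have X ~ Exponential(λ=4.14).

For an Exponential distribution with λ=4.14:
Var(X) = 0.0583

The variance measures the spread of the distribution around the mean.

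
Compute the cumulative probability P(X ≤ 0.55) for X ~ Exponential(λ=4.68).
0.923770

We have X ~ Exponential(λ=4.68).

The CDF gives us P(X ≤ k).

Using the CDF:
P(X ≤ 0.55) = 0.923770

This means there's approximately a 92.4% chance that X is at most 0.55.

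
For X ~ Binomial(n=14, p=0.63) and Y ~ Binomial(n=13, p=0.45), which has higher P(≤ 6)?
Y has higher probability (P(Y ≤ 6) = 0.6437 > P(X ≤ 6) = 0.1012)

Compute P(≤ 6) for each distribution:

X ~ Binomial(n=14, p=0.63):
P(X ≤ 6) = 0.1012

Y ~ Binomial(n=13, p=0.45):
P(Y ≤ 6) = 0.6437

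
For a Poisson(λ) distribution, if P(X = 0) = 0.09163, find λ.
λ = 2.3900

For a Poisson(λ) distribution, the PMF at 0 is:
P(X = 0) = λ^0 e^(-λ) / 0! = e^(-λ)

Given P(X = 0) = 0.09163:
e^(-λ) = 0.09163
-λ = ln(0.09163)
λ = -ln(0.09163) = 2.3900

Verification: e^(-2.3900) = 0.09163 ✓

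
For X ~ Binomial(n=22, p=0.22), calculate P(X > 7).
0.090164

We have X ~ Binomial(n=22, p=0.22).

P(X > 7) = 1 - P(X ≤ 7)
                = 1 - F(7)
                = 1 - 0.909836
                = 0.090164

So there's approximately a 9.0% chance that X exceeds 7.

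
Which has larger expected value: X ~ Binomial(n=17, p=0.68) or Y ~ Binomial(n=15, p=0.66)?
X has larger mean (11.5600 > 9.9000)

Compute the expected value for each distribution:

X ~ Binomial(n=17, p=0.68):
E[X] = 11.5600

Y ~ Binomial(n=15, p=0.66):
E[Y] = 9.9000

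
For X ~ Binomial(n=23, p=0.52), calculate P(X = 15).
0.075937

We have X ~ Binomial(n=23, p=0.52).

For a Binomial distribution, the PMF gives us the probability of each outcome.

Using the PMF formula:
P(X = 15) = 0.075937

Rounded to 4 decimal places: 0.0759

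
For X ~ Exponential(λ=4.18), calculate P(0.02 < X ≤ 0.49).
0.790832

We have X ~ Exponential(λ=4.18).

To find P(0.02 < X ≤ 0.49), we use:
P(0.02 < X ≤ 0.49) = P(X ≤ 0.49) - P(X ≤ 0.02)
                 = F(0.49) - F(0.02)
                 = 0.871033 - 0.080201
                 = 0.790832

So there's approximately a 79.1% chance that X falls in this range.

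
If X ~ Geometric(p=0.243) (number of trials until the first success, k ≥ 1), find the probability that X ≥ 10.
0.081632

We have X ~ Geometric(p=0.243) (number of trials until the first success, k ≥ 1).

For discrete distributions, P(X ≥ 10) = 1 - P(X ≤ 9).

P(X ≤ 9) = 0.918368
P(X ≥ 10) = 1 - 0.918368 = 0.081632

So there's approximately a 8.2% chance that X is at least 10.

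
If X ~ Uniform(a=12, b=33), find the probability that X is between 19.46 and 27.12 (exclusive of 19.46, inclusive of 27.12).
0.364762

We have X ~ Uniform(a=12, b=33).

To find P(19.46 < X ≤ 27.12), we use:
P(19.46 < X ≤ 27.12) = P(X ≤ 27.12) - P(X ≤ 19.46)
                 = F(27.12) - F(19.46)
                 = 0.720000 - 0.355238
                 = 0.364762

So there's approximately a 36.5% chance that X falls in this range.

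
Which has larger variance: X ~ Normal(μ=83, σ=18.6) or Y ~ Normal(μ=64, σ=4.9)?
X has larger variance (345.9600 > 24.0100)

Compute the variance for each distribution:

X ~ Normal(μ=83, σ=18.6):
Var(X) = 345.9600

Y ~ Normal(μ=64, σ=4.9):
Var(Y) = 24.0100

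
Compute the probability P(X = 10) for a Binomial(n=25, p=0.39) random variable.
0.160316

We have X ~ Binomial(n=25, p=0.39).

For a Binomial distribution, the PMF gives us the probability of each outcome.

Using the PMF formula:
P(X = 10) = 0.160316

Rounded to 4 decimal places: 0.1603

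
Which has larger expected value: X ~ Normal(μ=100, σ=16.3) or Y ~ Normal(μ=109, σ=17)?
Y has larger mean (109.0000 > 100.0000)

Compute the expected value for each distribution:

X ~ Normal(μ=100, σ=16.3):
E[X] = 100.0000

Y ~ Normal(μ=109, σ=17):
E[Y] = 109.0000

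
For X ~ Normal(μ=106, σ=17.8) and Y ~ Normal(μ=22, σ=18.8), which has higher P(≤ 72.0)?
Y has higher probability (P(Y ≤ 72.0) = 0.9961 > P(X ≤ 72.0) = 0.0281)

Compute P(≤ 72.0) for each distribution:

X ~ Normal(μ=106, σ=17.8):
P(X ≤ 72.0) = 0.0281

Y ~ Normal(μ=22, σ=18.8):
P(Y ≤ 72.0) = 0.9961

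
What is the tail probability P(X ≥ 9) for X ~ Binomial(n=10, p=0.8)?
0.375810

We have X ~ Binomial(n=10, p=0.8).

For discrete distributions, P(X ≥ 9) = 1 - P(X ≤ 8).

P(X ≤ 8) = 0.624190
P(X ≥ 9) = 1 - 0.624190 = 0.375810

So there's approximately a 37.6% chance that X is at least 9.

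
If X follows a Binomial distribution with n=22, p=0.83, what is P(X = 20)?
0.160721

We have X ~ Binomial(n=22, p=0.83).

For a Binomial distribution, the PMF gives us the probability of each outcome.

Using the PMF formula:
P(X = 20) = 0.160721

Rounded to 4 decimal places: 0.1607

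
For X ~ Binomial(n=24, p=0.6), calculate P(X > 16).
0.191945

We have X ~ Binomial(n=24, p=0.6).

P(X > 16) = 1 - P(X ≤ 16)
                = 1 - F(16)
                = 1 - 0.808055
                = 0.191945

So there's approximately a 19.2% chance that X exceeds 16.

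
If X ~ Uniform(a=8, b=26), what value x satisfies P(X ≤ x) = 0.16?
10.8800

We have X ~ Uniform(a=8, b=26).

We want to find x such that P(X ≤ x) = 0.16.

This is the 16th percentile, which means 16% of values fall below this point.

Using the inverse CDF (quantile function):
x = F⁻¹(0.16) = 10.8800

Verification: P(X ≤ 10.8800) = 0.16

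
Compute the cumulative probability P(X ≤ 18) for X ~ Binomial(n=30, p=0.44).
0.974045

We have X ~ Binomial(n=30, p=0.44).

The CDF gives us P(X ≤ k).

Using the CDF:
P(X ≤ 18) = 0.974045

This means there's approximately a 97.4% chance that X is at most 18.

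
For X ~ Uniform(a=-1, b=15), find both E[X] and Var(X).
E[X] = 7.0000, Var(X) = 21.3333

We have X ~ Uniform(a=-1, b=15).

For a Uniform distribution with a=-1, b=15:

Expected value:
E[X] = 7.0000

Variance:
Var(X) = 21.3333

Standard deviation:
σ = √Var(X) = 4.6188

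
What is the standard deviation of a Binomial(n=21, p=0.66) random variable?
2.1708

We have X ~ Binomial(n=21, p=0.66).

For a Binomial distribution with n=21, p=0.66:
σ = √Var(X) = 2.1708

The standard deviation is the square root of the variance.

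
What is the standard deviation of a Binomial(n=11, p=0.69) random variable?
1.5339

We have X ~ Binomial(n=11, p=0.69).

For a Binomial distribution with n=11, p=0.69:
σ = √Var(X) = 1.5339

The standard deviation is the square root of the variance.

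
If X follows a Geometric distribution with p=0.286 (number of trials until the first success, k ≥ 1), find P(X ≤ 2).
0.490204

We have X ~ Geometric(p=0.286) (number of trials until the first success, k ≥ 1).

The CDF gives us P(X ≤ k).

Using the CDF:
P(X ≤ 2) = 0.490204

This means there's approximately a 49.0% chance that X is at most 2.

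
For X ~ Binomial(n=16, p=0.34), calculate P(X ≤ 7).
0.860886

We have X ~ Binomial(n=16, p=0.34).

The CDF gives us P(X ≤ k).

Using the CDF:
P(X ≤ 7) = 0.860886

This means there's approximately a 86.1% chance that X is at most 7.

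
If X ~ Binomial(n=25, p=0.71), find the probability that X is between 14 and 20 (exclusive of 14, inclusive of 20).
0.811551

We have X ~ Binomial(n=25, p=0.71).

To find P(14 < X ≤ 20), we use:
P(14 < X ≤ 20) = P(X ≤ 20) - P(X ≤ 14)
                 = F(20) - F(14)
                 = 0.891009 - 0.079458
                 = 0.811551

So there's approximately a 81.2% chance that X falls in this range.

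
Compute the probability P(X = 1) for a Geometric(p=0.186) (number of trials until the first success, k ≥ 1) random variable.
0.186000

We have X ~ Geometric(p=0.186) (number of trials until the first success, k ≥ 1).

For a Geometric distribution, the PMF gives us the probability of each outcome.

Using the PMF formula:
P(X = 1) = 0.186000

Rounded to 4 decimal places: 0.1860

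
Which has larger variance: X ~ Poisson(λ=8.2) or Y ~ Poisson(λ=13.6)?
Y has larger variance (13.6000 > 8.2000)

Compute the variance for each distribution:

X ~ Poisson(λ=8.2):
Var(X) = 8.2000

Y ~ Poisson(λ=13.6):
Var(Y) = 13.6000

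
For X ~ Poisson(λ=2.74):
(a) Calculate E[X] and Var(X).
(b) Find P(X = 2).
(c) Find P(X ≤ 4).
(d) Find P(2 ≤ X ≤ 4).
(a) E[X] = 2.7400, Var(X) = 2.7400
(b) P(X = 2) = 0.242384
(c) P(X ≤ 4) = 0.856898
(d) P(2 ≤ X ≤ 4) = 0.615405

We have X ~ Poisson(λ=2.74).

(a) Moments:
E[X] = 2.7400
Var(X) = 2.7400
σ = √Var(X) = 1.6553

(b) Point probability using PMF:
P(X = 2) = 0.242384

(c) Cumulative probability using CDF:
P(X ≤ 4) = F(4) = 0.856898

(d) Range probability:
P(2 ≤ X ≤ 4) = P(X ≤ 4) - P(X ≤ 1)
                   = F(4) - F(1)
                   = 0.856898 - 0.241493
                   = 0.615405

This means approximately 61.5% of outcomes fall in the interval [2, 4].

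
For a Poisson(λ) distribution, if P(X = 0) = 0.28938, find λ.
λ = 1.2400

For a Poisson(λ) distribution, the PMF at 0 is:
P(X = 0) = λ^0 e^(-λ) / 0! = e^(-λ)

Given P(X = 0) = 0.28938:
e^(-λ) = 0.28938
-λ = ln(0.28938)
λ = -ln(0.28938) = 1.2400

Verification: e^(-1.2400) = 0.28938 ✓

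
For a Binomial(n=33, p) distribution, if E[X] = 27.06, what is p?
p = 0.82

For a Binomial(n, p) distribution:
E[X] = n × p

Given n = 33 and E[X] = 27.06:
27.06 = 33 × p
p = 27.06 / 33 = 0.82

Verification: Binomial(33, 0.82) has E[X] = 27.06 ✓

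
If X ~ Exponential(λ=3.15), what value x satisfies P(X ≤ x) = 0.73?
0.4157

We have X ~ Exponential(λ=3.15).

We want to find x such that P(X ≤ x) = 0.73.

This is the 73rd percentile, which means 73% of values fall below this point.

Using the inverse CDF (quantile function):
x = F⁻¹(0.73) = 0.4157

Verification: P(X ≤ 0.4157) = 0.73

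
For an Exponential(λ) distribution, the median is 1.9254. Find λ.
λ = 0.3600

For X ~ Exponential(λ), the CDF is F(x) = 1 - e^(-λx).
The median m satisfies F(m) = 0.5:
1 - e^(-λm) = 0.5
e^(-λm) = 0.5
λm = ln(2)
m = ln(2) / λ

Given m = 1.9254:
λ = ln(2) / 1.9254 = 0.693147 / 1.9254 = 0.3600

Verification: ln(2) / 0.3600 = 1.9254 ✓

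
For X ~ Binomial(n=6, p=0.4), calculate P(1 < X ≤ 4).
0.725760

We have X ~ Binomial(n=6, p=0.4).

To find P(1 < X ≤ 4), we use:
P(1 < X ≤ 4) = P(X ≤ 4) - P(X ≤ 1)
                 = F(4) - F(1)
                 = 0.959040 - 0.233280
                 = 0.725760

So there's approximately a 72.6% chance that X falls in this range.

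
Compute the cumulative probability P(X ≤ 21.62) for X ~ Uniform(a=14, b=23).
0.846667

We have X ~ Uniform(a=14, b=23).

The CDF gives us P(X ≤ k).

Using the CDF:
P(X ≤ 21.62) = 0.846667

This means there's approximately a 84.7% chance that X is at most 21.62.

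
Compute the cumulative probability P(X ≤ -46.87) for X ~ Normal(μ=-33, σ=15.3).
0.182326

We have X ~ Normal(μ=-33, σ=15.3).

The CDF gives us P(X ≤ k).

Using the CDF:
P(X ≤ -46.87) = 0.182326

This means there's approximately a 18.2% chance that X is at most -46.87.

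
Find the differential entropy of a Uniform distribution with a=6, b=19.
2.5649 nats

We have X ~ Uniform(a=6, b=19).

The differential entropy measures the uncertainty or information content of the distribution.

For a Uniform distribution with a=6, b=19:
h(X) = 2.5649 nats

(In bits, this would be 3.7004 bits.)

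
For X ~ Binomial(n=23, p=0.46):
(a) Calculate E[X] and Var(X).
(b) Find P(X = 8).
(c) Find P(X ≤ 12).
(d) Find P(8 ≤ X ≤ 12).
(a) E[X] = 10.5800, Var(X) = 5.7132
(b) P(X = 8) = 0.095158
(c) P(X ≤ 12) = 0.789345
(d) P(8 ≤ X ≤ 12) = 0.691756

We have X ~ Binomial(n=23, p=0.46).

(a) Moments:
E[X] = 10.5800
Var(X) = 5.7132
σ = √Var(X) = 2.3902

(b) Point probability using PMF:
P(X = 8) = 0.095158

(c) Cumulative probability using CDF:
P(X ≤ 12) = F(12) = 0.789345

(d) Range probability:
P(8 ≤ X ≤ 12) = P(X ≤ 12) - P(X ≤ 7)
                   = F(12) - F(7)
                   = 0.789345 - 0.097589
                   = 0.691756

This means approximately 69.2% of outcomes fall in the interval [8, 12].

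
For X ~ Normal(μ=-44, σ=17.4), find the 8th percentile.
-68.4482

We have X ~ Normal(μ=-44, σ=17.4).

We want to find x such that P(X ≤ x) = 0.08.

This is the 8th percentile, which means 8% of values fall below this point.

Using the inverse CDF (quantile function):
x = F⁻¹(0.08) = -68.4482

Verification: P(X ≤ -68.4482) = 0.08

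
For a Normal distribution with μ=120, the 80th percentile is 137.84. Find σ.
σ = 21.1972

For X ~ Normal(μ, σ), the p-th percentile satisfies x = μ + z_p × σ,
where z_p = Φ⁻¹(p) is the standard normal quantile.

Step 1: z_{0.8} = Φ⁻¹(0.8) = 0.8416

Step 2: Solve for σ:
137.84 = 120 + 0.8416 × σ
σ = (137.84 - 120) / 0.8416
σ = 17.84 / 0.8416
σ = 21.1972

Verification: μ + z × σ = 120 + 0.8416 × 21.1972 = 137.84 ✓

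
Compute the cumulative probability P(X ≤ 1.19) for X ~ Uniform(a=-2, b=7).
0.354444

We have X ~ Uniform(a=-2, b=7).

The CDF gives us P(X ≤ k).

Using the CDF:
P(X ≤ 1.19) = 0.354444

This means there's approximately a 35.4% chance that X is at most 1.19.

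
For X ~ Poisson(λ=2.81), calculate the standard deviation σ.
1.6763

We have X ~ Poisson(λ=2.81).

For a Poisson distribution with λ=2.81:
σ = √Var(X) = 1.6763

The standard deviation is the square root of the variance.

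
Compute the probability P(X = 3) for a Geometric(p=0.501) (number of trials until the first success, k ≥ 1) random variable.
0.124750

We have X ~ Geometric(p=0.501) (number of trials until the first success, k ≥ 1).

For a Geometric distribution, the PMF gives us the probability of each outcome.

Using the PMF formula:
P(X = 3) = 0.124750

Rounded to 4 decimal places: 0.1247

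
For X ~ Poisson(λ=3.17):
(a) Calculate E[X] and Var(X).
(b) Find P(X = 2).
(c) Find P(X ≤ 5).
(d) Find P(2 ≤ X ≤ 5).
(a) E[X] = 3.1700, Var(X) = 3.1700
(b) P(X = 2) = 0.211045
(c) P(X ≤ 5) = 0.897982
(d) P(2 ≤ X ≤ 5) = 0.722827

We have X ~ Poisson(λ=3.17).

(a) Moments:
E[X] = 3.1700
Var(X) = 3.1700
σ = √Var(X) = 1.7804

(b) Point probability using PMF:
P(X = 2) = 0.211045

(c) Cumulative probability using CDF:
P(X ≤ 5) = F(5) = 0.897982

(d) Range probability:
P(2 ≤ X ≤ 5) = P(X ≤ 5) - P(X ≤ 1)
                   = F(5) - F(1)
                   = 0.897982 - 0.175155
                   = 0.722827

This means approximately 72.3% of outcomes fall in the interval [2, 5].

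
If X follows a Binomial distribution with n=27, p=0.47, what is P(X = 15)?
0.103021

We have X ~ Binomial(n=27, p=0.47).

For a Binomial distribution, the PMF gives us the probability of each outcome.

Using the PMF formula:
P(X = 15) = 0.103021

Rounded to 4 decimal places: 0.1030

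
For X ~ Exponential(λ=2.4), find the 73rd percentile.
0.5456

We have X ~ Exponential(λ=2.4).

We want to find x such that P(X ≤ x) = 0.73.

This is the 73rd percentile, which means 73% of values fall below this point.

Using the inverse CDF (quantile function):
x = F⁻¹(0.73) = 0.5456

Verification: P(X ≤ 0.5456) = 0.73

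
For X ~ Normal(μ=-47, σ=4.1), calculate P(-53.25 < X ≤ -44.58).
0.658781

We have X ~ Normal(μ=-47, σ=4.1).

To find P(-53.25 < X ≤ -44.58), we use:
P(-53.25 < X ≤ -44.58) = P(X ≤ -44.58) - P(X ≤ -53.25)
                 = F(-44.58) - F(-53.25)
                 = 0.722486 - 0.063706
                 = 0.658781

So there's approximately a 65.9% chance that X falls in this range.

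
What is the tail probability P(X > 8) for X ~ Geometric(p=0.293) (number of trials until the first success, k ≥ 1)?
0.062425

We have X ~ Geometric(p=0.293) (number of trials until the first success, k ≥ 1).

P(X > 8) = 1 - P(X ≤ 8)
                = 1 - F(8)
                = 1 - 0.937575
                = 0.062425

So there's approximately a 6.2% chance that X exceeds 8.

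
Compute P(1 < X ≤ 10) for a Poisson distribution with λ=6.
0.940028

We have X ~ Poisson(λ=6).

To find P(1 < X ≤ 10), we use:
P(1 < X ≤ 10) = P(X ≤ 10) - P(X ≤ 1)
                 = F(10) - F(1)
                 = 0.957379 - 0.017351
                 = 0.940028

So there's approximately a 94.0% chance that X falls in this range.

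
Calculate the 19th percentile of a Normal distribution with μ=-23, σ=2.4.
-25.1070

We have X ~ Normal(μ=-23, σ=2.4).

We want to find x such that P(X ≤ x) = 0.19.

This is the 19th percentile, which means 19% of values fall below this point.

Using the inverse CDF (quantile function):
x = F⁻¹(0.19) = -25.1070

Verification: P(X ≤ -25.1070) = 0.19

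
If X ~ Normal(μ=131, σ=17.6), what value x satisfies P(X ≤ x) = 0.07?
105.0261

We have X ~ Normal(μ=131, σ=17.6).

We want to find x such that P(X ≤ x) = 0.07.

This is the 7th percentile, which means 7% of values fall below this point.

Using the inverse CDF (quantile function):
x = F⁻¹(0.07) = 105.0261

Verification: P(X ≤ 105.0261) = 0.07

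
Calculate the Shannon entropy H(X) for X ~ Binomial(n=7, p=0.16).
1.3205 nats

We have X ~ Binomial(n=7, p=0.16).

The Shannon entropy measures the uncertainty or information content of the distribution.

For a Binomial distribution with n=7, p=0.16:
H(X) = 1.3205 nats

(In bits, this would be 1.9051 bits.)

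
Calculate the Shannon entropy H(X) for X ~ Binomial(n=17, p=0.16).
1.8073 nats

We have X ~ Binomial(n=17, p=0.16).

The Shannon entropy measures the uncertainty or information content of the distribution.

For a Binomial distribution with n=17, p=0.16:
H(X) = 1.8073 nats

(In bits, this would be 2.6073 bits.)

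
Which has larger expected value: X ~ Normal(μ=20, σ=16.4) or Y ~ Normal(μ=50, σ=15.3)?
Y has larger mean (50.0000 > 20.0000)

Compute the expected value for each distribution:

X ~ Normal(μ=20, σ=16.4):
E[X] = 20.0000

Y ~ Normal(μ=50, σ=15.3):
E[Y] = 50.0000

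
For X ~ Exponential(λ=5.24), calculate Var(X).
0.0364

We have X ~ Exponential(λ=5.24).

For an Exponential distribution with λ=5.24:
Var(X) = 0.0364

The variance measures the spread of the distribution around the mean.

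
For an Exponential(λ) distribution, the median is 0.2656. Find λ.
λ = 2.6097

For X ~ Exponential(λ), the CDF is F(x) = 1 - e^(-λx).
The median m satisfies F(m) = 0.5:
1 - e^(-λm) = 0.5
e^(-λm) = 0.5
λm = ln(2)
m = ln(2) / λ

Given m = 0.2656:
λ = ln(2) / 0.2656 = 0.693147 / 0.2656 = 2.6097

Verification: ln(2) / 2.6097 = 0.2656 ✓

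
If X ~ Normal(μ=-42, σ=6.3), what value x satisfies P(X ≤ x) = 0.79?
-36.9195

We have X ~ Normal(μ=-42, σ=6.3).

We want to find x such that P(X ≤ x) = 0.79.

This is the 79th percentile, which means 79% of values fall below this point.

Using the inverse CDF (quantile function):
x = F⁻¹(0.79) = -36.9195

Verification: P(X ≤ -36.9195) = 0.79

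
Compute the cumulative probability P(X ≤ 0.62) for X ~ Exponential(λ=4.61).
0.942628

We have X ~ Exponential(λ=4.61).

The CDF gives us P(X ≤ k).

Using the CDF:
P(X ≤ 0.62) = 0.942628

This means there's approximately a 94.3% chance that X is at most 0.62.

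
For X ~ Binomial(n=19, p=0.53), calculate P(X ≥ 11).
0.423782

We have X ~ Binomial(n=19, p=0.53).

For discrete distributions, P(X ≥ 11) = 1 - P(X ≤ 10).

P(X ≤ 10) = 0.576218
P(X ≥ 11) = 1 - 0.576218 = 0.423782

So there's approximately a 42.4% chance that X is at least 11.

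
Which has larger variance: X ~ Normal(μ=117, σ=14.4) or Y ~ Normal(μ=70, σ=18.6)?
Y has larger variance (345.9600 > 207.3600)

Compute the variance for each distribution:

X ~ Normal(μ=117, σ=14.4):
Var(X) = 207.3600

Y ~ Normal(μ=70, σ=18.6):
Var(Y) = 345.9600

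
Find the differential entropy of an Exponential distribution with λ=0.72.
1.3285 nats

We have X ~ Exponential(λ=0.72).

The differential entropy measures the uncertainty or information content of the distribution.

For an Exponential distribution with λ=0.72:
h(X) = 1.3285 nats

(In bits, this would be 1.9166 bits.)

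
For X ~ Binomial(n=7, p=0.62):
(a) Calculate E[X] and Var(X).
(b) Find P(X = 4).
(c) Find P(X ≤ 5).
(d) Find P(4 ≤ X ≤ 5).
(a) E[X] = 4.3400, Var(X) = 1.6492
(b) P(X = 4) = 0.283782
(c) P(X ≤ 5) = 0.813695
(d) P(4 ≤ X ≤ 5) = 0.561591

We have X ~ Binomial(n=7, p=0.62).

(a) Moments:
E[X] = 4.3400
Var(X) = 1.6492
σ = √Var(X) = 1.2842

(b) Point probability using PMF:
P(X = 4) = 0.283782

(c) Cumulative probability using CDF:
P(X ≤ 5) = F(5) = 0.813695

(d) Range probability:
P(4 ≤ X ≤ 5) = P(X ≤ 5) - P(X ≤ 3)
                   = F(5) - F(3)
                   = 0.813695 - 0.252105
                   = 0.561591

This means approximately 56.2% of outcomes fall in the interval [4, 5].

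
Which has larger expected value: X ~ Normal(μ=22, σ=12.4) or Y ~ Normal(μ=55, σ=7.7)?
Y has larger mean (55.0000 > 22.0000)

Compute the expected value for each distribution:

X ~ Normal(μ=22, σ=12.4):
E[X] = 22.0000

Y ~ Normal(μ=55, σ=7.7):
E[Y] = 55.0000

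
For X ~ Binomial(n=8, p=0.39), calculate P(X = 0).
0.019171

We have X ~ Binomial(n=8, p=0.39).

For a Binomial distribution, the PMF gives us the probability of each outcome.

Using the PMF formula:
P(X = 0) = 0.019171

Rounded to 4 decimal places: 0.0192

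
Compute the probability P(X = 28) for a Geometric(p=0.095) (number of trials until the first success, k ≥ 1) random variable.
0.006416

We have X ~ Geometric(p=0.095) (number of trials until the first success, k ≥ 1).

For a Geometric distribution, the PMF gives us the probability of each outcome.

Using the PMF formula:
P(X = 28) = 0.006416

Rounded to 4 decimal places: 0.0064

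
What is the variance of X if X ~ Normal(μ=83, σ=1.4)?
1.9600

We have X ~ Normal(μ=83, σ=1.4).

For a Normal distribution with μ=83, σ=1.4:
Var(X) = 1.9600

The variance measures the spread of the distribution around the mean.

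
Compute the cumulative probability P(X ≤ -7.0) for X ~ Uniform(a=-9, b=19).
0.071429

We have X ~ Uniform(a=-9, b=19).

The CDF gives us P(X ≤ k).

Using the CDF:
P(X ≤ -7.0) = 0.071429

This means there's approximately a 7.1% chance that X is at most -7.0.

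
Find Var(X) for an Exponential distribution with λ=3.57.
0.0785

We have X ~ Exponential(λ=3.57).

For an Exponential distribution with λ=3.57:
Var(X) = 0.0785

The variance measures the spread of the distribution around the mean.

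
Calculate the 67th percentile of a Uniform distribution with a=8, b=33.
24.7500

We have X ~ Uniform(a=8, b=33).

We want to find x such that P(X ≤ x) = 0.67.

This is the 67th percentile, which means 67% of values fall below this point.

Using the inverse CDF (quantile function):
x = F⁻¹(0.67) = 24.7500

Verification: P(X ≤ 24.7500) = 0.67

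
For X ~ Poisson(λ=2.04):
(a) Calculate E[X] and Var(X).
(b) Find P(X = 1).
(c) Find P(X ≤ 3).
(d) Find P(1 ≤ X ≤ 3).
(a) E[X] = 2.0400, Var(X) = 2.0400
(b) P(X = 1) = 0.265259
(c) P(X ≤ 3) = 0.849834
(d) P(1 ≤ X ≤ 3) = 0.719806

We have X ~ Poisson(λ=2.04).

(a) Moments:
E[X] = 2.0400
Var(X) = 2.0400
σ = √Var(X) = 1.4283

(b) Point probability using PMF:
P(X = 1) = 0.265259

(c) Cumulative probability using CDF:
P(X ≤ 3) = F(3) = 0.849834

(d) Range probability:
P(1 ≤ X ≤ 3) = P(X ≤ 3) - P(X ≤ 0)
                   = F(3) - F(0)
                   = 0.849834 - 0.130029
                   = 0.719806

This means approximately 72.0% of outcomes fall in the interval [1, 3].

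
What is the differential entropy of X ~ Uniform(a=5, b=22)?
2.8332 nats

We have X ~ Uniform(a=5, b=22).

The differential entropy measures the uncertainty or information content of the distribution.

For a Uniform distribution with a=5, b=22:
h(X) = 2.8332 nats

(In bits, this would be 4.0875 bits.)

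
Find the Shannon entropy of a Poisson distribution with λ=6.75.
2.3601 nats

We have X ~ Poisson(λ=6.75).

The Shannon entropy measures the uncertainty or information content of the distribution.

For a Poisson distribution with λ=6.75:
H(X) = 2.3601 nats

(In bits, this would be 3.4050 bits.)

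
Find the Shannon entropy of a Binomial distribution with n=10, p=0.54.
1.8724 nats

We have X ~ Binomial(n=10, p=0.54).

The Shannon entropy measures the uncertainty or information content of the distribution.

For a Binomial distribution with n=10, p=0.54:
H(X) = 1.8724 nats

(In bits, this would be 2.7014 bits.)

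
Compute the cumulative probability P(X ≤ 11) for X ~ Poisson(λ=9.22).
0.781158

We have X ~ Poisson(λ=9.22).

The CDF gives us P(X ≤ k).

Using the CDF:
P(X ≤ 11) = 0.781158

This means there's approximately a 78.1% chance that X is at most 11.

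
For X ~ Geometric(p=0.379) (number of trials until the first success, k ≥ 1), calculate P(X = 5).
0.056364

We have X ~ Geometric(p=0.379) (number of trials until the first success, k ≥ 1).

For a Geometric distribution, the PMF gives us the probability of each outcome.

Using the PMF formula:
P(X = 5) = 0.056364

Rounded to 4 decimal places: 0.0564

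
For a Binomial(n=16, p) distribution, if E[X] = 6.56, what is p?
p = 0.41

For a Binomial(n, p) distribution:
E[X] = n × p

Given n = 16 and E[X] = 6.56:
6.56 = 16 × p
p = 6.56 / 16 = 0.41

Verification: Binomial(16, 0.41) has E[X] = 6.56 ✓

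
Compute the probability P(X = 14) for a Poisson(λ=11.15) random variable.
0.075693

We have X ~ Poisson(λ=11.15).

For a Poisson distribution, the PMF gives us the probability of each outcome.

Using the PMF formula:
P(X = 14) = 0.075693

Rounded to 4 decimal places: 0.0757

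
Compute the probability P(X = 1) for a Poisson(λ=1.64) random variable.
0.318127

We have X ~ Poisson(λ=1.64).

For a Poisson distribution, the PMF gives us the probability of each outcome.

Using the PMF formula:
P(X = 1) = 0.318127

Rounded to 4 decimal places: 0.3181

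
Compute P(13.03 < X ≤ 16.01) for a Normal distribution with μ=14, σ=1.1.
0.777233

We have X ~ Normal(μ=14, σ=1.1).

To find P(13.03 < X ≤ 16.01), we use:
P(13.03 < X ≤ 16.01) = P(X ≤ 16.01) - P(X ≤ 13.03)
                 = F(16.01) - F(13.03)
                 = 0.966171 - 0.188938
                 = 0.777233

So there's approximately a 77.7% chance that X falls in this range.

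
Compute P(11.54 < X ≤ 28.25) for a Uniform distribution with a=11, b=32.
0.795714

We have X ~ Uniform(a=11, b=32).

To find P(11.54 < X ≤ 28.25), we use:
P(11.54 < X ≤ 28.25) = P(X ≤ 28.25) - P(X ≤ 11.54)
                 = F(28.25) - F(11.54)
                 = 0.821429 - 0.025714
                 = 0.795714

So there's approximately a 79.6% chance that X falls in this range.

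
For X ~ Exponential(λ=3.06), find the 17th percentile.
0.0609

We have X ~ Exponential(λ=3.06).

We want to find x such that P(X ≤ x) = 0.17.

This is the 17th percentile, which means 17% of values fall below this point.

Using the inverse CDF (quantile function):
x = F⁻¹(0.17) = 0.0609

Verification: P(X ≤ 0.0609) = 0.17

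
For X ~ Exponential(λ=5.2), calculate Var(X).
0.0370

We have X ~ Exponential(λ=5.2).

For an Exponential distribution with λ=5.2:
Var(X) = 0.0370

The variance measures the spread of the distribution around the mean.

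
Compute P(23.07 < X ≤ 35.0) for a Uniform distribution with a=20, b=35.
0.795333

We have X ~ Uniform(a=20, b=35).

To find P(23.07 < X ≤ 35.0), we use:
P(23.07 < X ≤ 35.0) = P(X ≤ 35.0) - P(X ≤ 23.07)
                 = F(35.0) - F(23.07)
                 = 1.000000 - 0.204667
                 = 0.795333

So there's approximately a 79.5% chance that X falls in this range.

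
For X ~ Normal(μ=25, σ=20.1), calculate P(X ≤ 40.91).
0.785686

We have X ~ Normal(μ=25, σ=20.1).

The CDF gives us P(X ≤ k).

Using the CDF:
P(X ≤ 40.91) = 0.785686

This means there's approximately a 78.6% chance that X is at most 40.91.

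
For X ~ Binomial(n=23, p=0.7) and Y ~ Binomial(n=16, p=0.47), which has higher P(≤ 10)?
Y has higher probability (P(Y ≤ 10) = 0.9326 > P(X ≤ 10) = 0.0072)

Compute P(≤ 10) for each distribution:

X ~ Binomial(n=23, p=0.7):
P(X ≤ 10) = 0.0072

Y ~ Binomial(n=16, p=0.47):
P(Y ≤ 10) = 0.9326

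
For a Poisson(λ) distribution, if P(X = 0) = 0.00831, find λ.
λ = 4.7903

For a Poisson(λ) distribution, the PMF at 0 is:
P(X = 0) = λ^0 e^(-λ) / 0! = e^(-λ)

Given P(X = 0) = 0.00831:
e^(-λ) = 0.00831
-λ = ln(0.00831)
λ = -ln(0.00831) = 4.7903

Verification: e^(-4.7903) = 0.00831 ✓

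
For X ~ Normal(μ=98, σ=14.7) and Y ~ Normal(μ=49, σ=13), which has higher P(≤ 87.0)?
Y has higher probability (P(Y ≤ 87.0) = 0.9983 > P(X ≤ 87.0) = 0.2271)

Compute P(≤ 87.0) for each distribution:

X ~ Normal(μ=98, σ=14.7):
P(X ≤ 87.0) = 0.2271

Y ~ Normal(μ=49, σ=13):
P(Y ≤ 87.0) = 0.9983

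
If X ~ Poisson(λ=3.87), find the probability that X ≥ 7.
0.097573

We have X ~ Poisson(λ=3.87).

For discrete distributions, P(X ≥ 7) = 1 - P(X ≤ 6).

P(X ≤ 6) = 0.902427
P(X ≥ 7) = 1 - 0.902427 = 0.097573

So there's approximately a 9.8% chance that X is at least 7.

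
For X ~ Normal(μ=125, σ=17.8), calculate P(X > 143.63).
0.147635

We have X ~ Normal(μ=125, σ=17.8).

P(X > 143.63) = 1 - P(X ≤ 143.63)
                = 1 - F(143.63)
                = 1 - 0.852365
                = 0.147635

So there's approximately a 14.8% chance that X exceeds 143.63.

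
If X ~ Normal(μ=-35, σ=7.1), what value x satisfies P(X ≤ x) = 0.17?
-41.7746

We have X ~ Normal(μ=-35, σ=7.1).

We want to find x such that P(X ≤ x) = 0.17.

This is the 17th percentile, which means 17% of values fall below this point.

Using the inverse CDF (quantile function):
x = F⁻¹(0.17) = -41.7746

Verification: P(X ≤ -41.7746) = 0.17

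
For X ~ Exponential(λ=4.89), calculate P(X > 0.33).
0.199149

We have X ~ Exponential(λ=4.89).

P(X > 0.33) = 1 - P(X ≤ 0.33)
                = 1 - F(0.33)
                = 1 - 0.800851
                = 0.199149

So there's approximately a 19.9% chance that X exceeds 0.33.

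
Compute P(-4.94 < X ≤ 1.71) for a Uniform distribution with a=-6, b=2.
0.831250

We have X ~ Uniform(a=-6, b=2).

To find P(-4.94 < X ≤ 1.71), we use:
P(-4.94 < X ≤ 1.71) = P(X ≤ 1.71) - P(X ≤ -4.94)
                 = F(1.71) - F(-4.94)
                 = 0.963750 - 0.132500
                 = 0.831250

So there's approximately a 83.1% chance that X falls in this range.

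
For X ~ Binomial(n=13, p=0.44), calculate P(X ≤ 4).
0.250663

We have X ~ Binomial(n=13, p=0.44).

The CDF gives us P(X ≤ k).

Using the CDF:
P(X ≤ 4) = 0.250663

This means there's approximately a 25.1% chance that X is at most 4.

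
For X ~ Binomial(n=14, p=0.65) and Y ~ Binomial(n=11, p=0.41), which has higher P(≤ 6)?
Y has higher probability (P(Y ≤ 6) = 0.8879 > P(X ≤ 6) = 0.0753)

Compute P(≤ 6) for each distribution:

X ~ Binomial(n=14, p=0.65):
P(X ≤ 6) = 0.0753

Y ~ Binomial(n=11, p=0.41):
P(Y ≤ 6) = 0.8879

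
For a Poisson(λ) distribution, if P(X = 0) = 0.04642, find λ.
λ = 3.0700

For a Poisson(λ) distribution, the PMF at 0 is:
P(X = 0) = λ^0 e^(-λ) / 0! = e^(-λ)

Given P(X = 0) = 0.04642:
e^(-λ) = 0.04642
-λ = ln(0.04642)
λ = -ln(0.04642) = 3.0700

Verification: e^(-3.0700) = 0.04642 ✓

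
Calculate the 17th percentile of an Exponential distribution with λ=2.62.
0.0711

We have X ~ Exponential(λ=2.62).

We want to find x such that P(X ≤ x) = 0.17.

This is the 17th percentile, which means 17% of values fall below this point.

Using the inverse CDF (quantile function):
x = F⁻¹(0.17) = 0.0711

Verification: P(X ≤ 0.0711) = 0.17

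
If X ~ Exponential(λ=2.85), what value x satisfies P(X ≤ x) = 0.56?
0.2881

We have X ~ Exponential(λ=2.85).

We want to find x such that P(X ≤ x) = 0.56.

This is the 56th percentile, which means 56% of values fall below this point.

Using the inverse CDF (quantile function):
x = F⁻¹(0.56) = 0.2881

Verification: P(X ≤ 0.2881) = 0.56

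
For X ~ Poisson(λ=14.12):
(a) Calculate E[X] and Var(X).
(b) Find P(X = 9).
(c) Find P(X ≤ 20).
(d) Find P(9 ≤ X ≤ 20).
(a) E[X] = 14.1200, Var(X) = 14.1200
(b) P(X = 9) = 0.045343
(c) P(X ≤ 20) = 0.948571
(d) P(9 ≤ X ≤ 20) = 0.890076

We have X ~ Poisson(λ=14.12).

(a) Moments:
E[X] = 14.1200
Var(X) = 14.1200
σ = √Var(X) = 3.7577

(b) Point probability using PMF:
P(X = 9) = 0.045343

(c) Cumulative probability using CDF:
P(X ≤ 20) = F(20) = 0.948571

(d) Range probability:
P(9 ≤ X ≤ 20) = P(X ≤ 20) - P(X ≤ 8)
                   = F(20) - F(8)
                   = 0.948571 - 0.058496
                   = 0.890076

This means approximately 89.0% of outcomes fall in the interval [9, 20].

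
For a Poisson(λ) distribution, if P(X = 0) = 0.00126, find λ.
λ = 6.6766

For a Poisson(λ) distribution, the PMF at 0 is:
P(X = 0) = λ^0 e^(-λ) / 0! = e^(-λ)

Given P(X = 0) = 0.00126:
e^(-λ) = 0.00126
-λ = ln(0.00126)
λ = -ln(0.00126) = 6.6766

Verification: e^(-6.6766) = 0.00126 ✓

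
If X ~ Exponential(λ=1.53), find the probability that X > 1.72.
0.071963

We have X ~ Exponential(λ=1.53).

P(X > 1.72) = 1 - P(X ≤ 1.72)
                = 1 - F(1.72)
                = 1 - 0.928037
                = 0.071963

So there's approximately a 7.2% chance that X exceeds 1.72.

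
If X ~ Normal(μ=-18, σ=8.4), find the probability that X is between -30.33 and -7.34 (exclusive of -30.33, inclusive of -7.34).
0.826716

We have X ~ Normal(μ=-18, σ=8.4).

To find P(-30.33 < X ≤ -7.34), we use:
P(-30.33 < X ≤ -7.34) = P(X ≤ -7.34) - P(X ≤ -30.33)
                 = F(-7.34) - F(-30.33)
                 = 0.897788 - 0.071072
                 = 0.826716

So there's approximately a 82.7% chance that X falls in this range.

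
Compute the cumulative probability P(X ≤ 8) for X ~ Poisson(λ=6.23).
0.822602

We have X ~ Poisson(λ=6.23).

The CDF gives us P(X ≤ k).

Using the CDF:
P(X ≤ 8) = 0.822602

This means there's approximately a 82.3% chance that X is at most 8.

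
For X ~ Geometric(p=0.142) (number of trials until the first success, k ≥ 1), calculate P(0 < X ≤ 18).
0.936500

We have X ~ Geometric(p=0.142) (number of trials until the first success, k ≥ 1).

To find P(0 < X ≤ 18), we use:
P(0 < X ≤ 18) = P(X ≤ 18) - P(X ≤ 0)
                 = F(18) - F(0)
                 = 0.936500 - 0.000000
                 = 0.936500

So there's approximately a 93.7% chance that X falls in this range.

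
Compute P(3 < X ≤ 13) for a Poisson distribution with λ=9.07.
0.902367

We have X ~ Poisson(λ=9.07).

To find P(3 < X ≤ 13), we use:
P(3 < X ≤ 13) = P(X ≤ 13) - P(X ≤ 3)
                 = F(13) - F(3)
                 = 0.922568 - 0.020201
                 = 0.902367

So there's approximately a 90.2% chance that X falls in this range.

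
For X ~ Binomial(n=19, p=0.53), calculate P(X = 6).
0.032840

We have X ~ Binomial(n=19, p=0.53).

For a Binomial distribution, the PMF gives us the probability of each outcome.

Using the PMF formula:
P(X = 6) = 0.032840

Rounded to 4 decimal places: 0.0328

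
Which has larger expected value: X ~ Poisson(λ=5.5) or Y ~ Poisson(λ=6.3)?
Y has larger mean (6.3000 > 5.5000)

Compute the expected value for each distribution:

X ~ Poisson(λ=5.5):
E[X] = 5.5000

Y ~ Poisson(λ=6.3):
E[Y] = 6.3000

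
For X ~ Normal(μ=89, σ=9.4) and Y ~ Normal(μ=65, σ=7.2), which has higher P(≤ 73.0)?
Y has higher probability (P(Y ≤ 73.0) = 0.8667 > P(X ≤ 73.0) = 0.0444)

Compute P(≤ 73.0) for each distribution:

X ~ Normal(μ=89, σ=9.4):
P(X ≤ 73.0) = 0.0444

Y ~ Normal(μ=65, σ=7.2):
P(Y ≤ 73.0) = 0.8667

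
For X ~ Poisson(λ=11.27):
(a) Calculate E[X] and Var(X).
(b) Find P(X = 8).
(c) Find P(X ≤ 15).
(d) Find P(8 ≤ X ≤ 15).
(a) E[X] = 11.2700, Var(X) = 11.2700
(b) P(X = 8) = 0.082295
(c) P(X ≤ 15) = 0.892283
(d) P(8 ≤ X ≤ 15) = 0.765688

We have X ~ Poisson(λ=11.27).

(a) Moments:
E[X] = 11.2700
Var(X) = 11.2700
σ = √Var(X) = 3.3571

(b) Point probability using PMF:
P(X = 8) = 0.082295

(c) Cumulative probability using CDF:
P(X ≤ 15) = F(15) = 0.892283

(d) Range probability:
P(8 ≤ X ≤ 15) = P(X ≤ 15) - P(X ≤ 7)
                   = F(15) - F(7)
                   = 0.892283 - 0.126596
                   = 0.765688

This means approximately 76.6% of outcomes fall in the interval [8, 15].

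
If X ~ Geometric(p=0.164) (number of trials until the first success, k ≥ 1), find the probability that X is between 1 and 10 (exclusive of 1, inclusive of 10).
0.669251

We have X ~ Geometric(p=0.164) (number of trials until the first success, k ≥ 1).

To find P(1 < X ≤ 10), we use:
P(1 < X ≤ 10) = P(X ≤ 10) - P(X ≤ 1)
                 = F(10) - F(1)
                 = 0.833251 - 0.164000
                 = 0.669251

So there's approximately a 66.9% chance that X falls in this range.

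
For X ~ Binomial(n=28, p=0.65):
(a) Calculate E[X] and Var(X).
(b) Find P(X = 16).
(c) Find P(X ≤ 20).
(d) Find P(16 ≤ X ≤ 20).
(a) E[X] = 18.2000, Var(X) = 6.3700
(b) P(X = 16) = 0.104379
(c) P(X ≤ 20) = 0.817906
(d) P(16 ≤ X ≤ 20) = 0.675155

We have X ~ Binomial(n=28, p=0.65).

(a) Moments:
E[X] = 18.2000
Var(X) = 6.3700
σ = √Var(X) = 2.5239

(b) Point probability using PMF:
P(X = 16) = 0.104379

(c) Cumulative probability using CDF:
P(X ≤ 20) = F(20) = 0.817906

(d) Range probability:
P(16 ≤ X ≤ 20) = P(X ≤ 20) - P(X ≤ 15)
                   = F(20) - F(15)
                   = 0.817906 - 0.142752
                   = 0.675155

This means approximately 67.5% of outcomes fall in the interval [16, 20].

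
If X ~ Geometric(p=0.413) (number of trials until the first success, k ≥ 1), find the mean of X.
2.4213

We have X ~ Geometric(p=0.413) (number of trials until the first success, k ≥ 1).

For a Geometric distribution with p=0.413 (number of trials until the first success, k ≥ 1):
E[X] = 2.4213

This is the expected (average) value of X.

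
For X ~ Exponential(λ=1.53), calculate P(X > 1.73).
0.070871

We have X ~ Exponential(λ=1.53).

P(X > 1.73) = 1 - P(X ≤ 1.73)
                = 1 - F(1.73)
                = 1 - 0.929129
                = 0.070871

So there's approximately a 7.1% chance that X exceeds 1.73.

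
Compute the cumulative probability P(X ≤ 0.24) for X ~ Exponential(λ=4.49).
0.659588

We have X ~ Exponential(λ=4.49).

The CDF gives us P(X ≤ k).

Using the CDF:
P(X ≤ 0.24) = 0.659588

This means there's approximately a 66.0% chance that X is at most 0.24.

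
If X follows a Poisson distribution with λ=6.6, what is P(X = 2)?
0.029629

We have X ~ Poisson(λ=6.6).

For a Poisson distribution, the PMF gives us the probability of each outcome.

Using the PMF formula:
P(X = 2) = 0.029629

Rounded to 4 decimal places: 0.0296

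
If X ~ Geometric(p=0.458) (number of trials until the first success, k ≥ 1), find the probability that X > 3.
0.159220

We have X ~ Geometric(p=0.458) (number of trials until the first success, k ≥ 1).

P(X > 3) = 1 - P(X ≤ 3)
                = 1 - F(3)
                = 1 - 0.840780
                = 0.159220

So there's approximately a 15.9% chance that X exceeds 3.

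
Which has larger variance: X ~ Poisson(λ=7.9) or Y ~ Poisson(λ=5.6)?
X has larger variance (7.9000 > 5.6000)

Compute the variance for each distribution:

X ~ Poisson(λ=7.9):
Var(X) = 7.9000

Y ~ Poisson(λ=5.6):
Var(Y) = 5.6000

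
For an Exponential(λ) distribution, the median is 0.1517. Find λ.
λ = 4.5692

For X ~ Exponential(λ), the CDF is F(x) = 1 - e^(-λx).
The median m satisfies F(m) = 0.5:
1 - e^(-λm) = 0.5
e^(-λm) = 0.5
λm = ln(2)
m = ln(2) / λ

Given m = 0.1517:
λ = ln(2) / 0.1517 = 0.693147 / 0.1517 = 4.5692

Verification: ln(2) / 4.5692 = 0.1517 ✓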